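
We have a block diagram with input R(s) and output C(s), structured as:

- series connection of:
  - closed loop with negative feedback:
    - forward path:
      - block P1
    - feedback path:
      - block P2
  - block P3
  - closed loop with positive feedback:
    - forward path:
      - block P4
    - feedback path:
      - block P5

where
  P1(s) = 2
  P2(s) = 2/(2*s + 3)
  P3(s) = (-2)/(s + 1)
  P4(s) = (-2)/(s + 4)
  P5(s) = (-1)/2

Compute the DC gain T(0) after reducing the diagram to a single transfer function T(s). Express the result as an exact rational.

The answer is 8/7.

Reasoning:
Step 1. apply the feedback formula to P1, P2, giving (4*s + 6)/(2*s + 7)
Step 2. reduce the feedback loop with forward P4 and return P5, giving (-2)/(s + 3)
Step 3. reduce the series chain [P1/(1+P1*P2)], P3, [P4/(1-P4*P5)], giving (16*s + 24)/(2*s^3 + 15*s^2 + 34*s + 21)
Step 3 gives the overall T(s). Then T(0) = 24/21 = 8/7.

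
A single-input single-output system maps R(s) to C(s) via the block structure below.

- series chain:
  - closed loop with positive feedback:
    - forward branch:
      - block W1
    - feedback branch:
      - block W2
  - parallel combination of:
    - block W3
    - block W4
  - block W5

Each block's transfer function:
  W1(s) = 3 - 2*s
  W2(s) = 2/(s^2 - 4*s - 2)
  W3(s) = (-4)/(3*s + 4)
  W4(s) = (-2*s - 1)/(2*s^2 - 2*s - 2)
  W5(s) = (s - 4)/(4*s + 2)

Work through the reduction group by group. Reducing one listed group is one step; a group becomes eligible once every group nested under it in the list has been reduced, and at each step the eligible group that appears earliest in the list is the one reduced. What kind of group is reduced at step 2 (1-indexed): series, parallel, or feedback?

(1) reduce the feedback loop with forward W1 and return W2
(2) parallel reduction of W3, W4
(3) multiply [W1/(1-W1*W2)], (W3+W4), W5 (series)
Step 2: parallel.

Answer: parallel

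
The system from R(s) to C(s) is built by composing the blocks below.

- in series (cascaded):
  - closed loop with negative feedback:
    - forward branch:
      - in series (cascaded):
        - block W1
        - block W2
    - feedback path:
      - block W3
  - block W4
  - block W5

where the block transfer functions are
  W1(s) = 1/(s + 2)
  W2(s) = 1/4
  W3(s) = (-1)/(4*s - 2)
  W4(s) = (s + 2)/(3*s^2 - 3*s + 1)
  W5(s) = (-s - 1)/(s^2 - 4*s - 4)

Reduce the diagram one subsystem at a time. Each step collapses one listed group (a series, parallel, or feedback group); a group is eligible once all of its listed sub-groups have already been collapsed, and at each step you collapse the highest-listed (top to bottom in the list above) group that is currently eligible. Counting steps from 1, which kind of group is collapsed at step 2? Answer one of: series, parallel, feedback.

(1) multiply W1, W2 (series)
(2) feedback reduction of (W1*W2), W3
(3) multiply [(W1*W2)/(1+(W1*W2)*W3)], W4, W5 (series)
Step 2: feedback.

Therefore the answer is feedback.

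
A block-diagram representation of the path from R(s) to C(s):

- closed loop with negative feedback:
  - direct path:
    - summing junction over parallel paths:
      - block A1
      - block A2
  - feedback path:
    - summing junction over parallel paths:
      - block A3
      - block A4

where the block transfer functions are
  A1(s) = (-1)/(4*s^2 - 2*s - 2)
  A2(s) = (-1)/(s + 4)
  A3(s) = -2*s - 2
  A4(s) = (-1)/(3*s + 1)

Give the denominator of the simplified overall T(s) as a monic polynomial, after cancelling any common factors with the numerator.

Step 1. combine A1, A2 in parallel -> (-4*s^2 + s - 2)/(4*s^3 + 14*s^2 - 10*s - 8)
Step 2. combine A3, A4 in parallel -> (-6*s^2 - 8*s - 3)/(3*s + 1)
Step 3. apply the feedback formula to (A1+A2), (A3+A4) -> (-12*s^3 - s^2 - 5*s - 2)/(36*s^4 + 72*s^3 - 21*s - 2)
No further cancellation is possible in the step-3 result, so that is T(s). Its denominator becomes monic after dividing by the leading coefficient 36.

Final answer: s^4 + 2*s^3 - 7*s/12 - 1/18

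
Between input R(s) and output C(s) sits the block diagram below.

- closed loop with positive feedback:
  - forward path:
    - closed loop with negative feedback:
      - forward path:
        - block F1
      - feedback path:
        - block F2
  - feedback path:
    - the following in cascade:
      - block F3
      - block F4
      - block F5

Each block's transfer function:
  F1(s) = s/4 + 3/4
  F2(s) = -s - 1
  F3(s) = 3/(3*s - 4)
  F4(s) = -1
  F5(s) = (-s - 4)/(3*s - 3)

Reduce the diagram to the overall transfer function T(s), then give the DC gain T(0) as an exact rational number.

Reducing step by step:

Step 1: feedback reduction of F1, F2: (-s - 3)/(s^2 + 4*s - 1)
Step 2: multiply F3, F4, F5 (series): (s + 4)/(3*s^2 - 7*s + 4)
Step 3: reduce the feedback loop with forward [F1/(1+F1*F2)] and return (F3*F4*F5): (-3*s^3 - 2*s^2 + 17*s - 12)/(3*s^4 + 5*s^3 - 26*s^2 + 30*s + 8)
Step 3 gives the overall T(s). Then T(0) = -12/8 = -3/2.

Answer: -3/2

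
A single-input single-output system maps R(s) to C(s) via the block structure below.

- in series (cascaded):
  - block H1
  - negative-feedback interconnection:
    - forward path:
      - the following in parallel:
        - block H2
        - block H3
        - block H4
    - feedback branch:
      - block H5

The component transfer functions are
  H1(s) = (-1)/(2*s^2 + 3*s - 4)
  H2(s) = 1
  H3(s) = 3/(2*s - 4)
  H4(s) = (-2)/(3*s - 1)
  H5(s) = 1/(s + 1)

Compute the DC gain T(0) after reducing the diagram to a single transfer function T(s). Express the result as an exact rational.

1. sum the parallel branches H2, H3, H4 -> (6*s^2 - 9*s + 9)/(6*s^2 - 14*s + 4)
2. apply the feedback formula to (H2+H3+H4), H5 -> (6*s^3 - 3*s^2 + 9)/(6*s^3 - 2*s^2 - 19*s + 13)
3. multiply H1, [(H2+H3+H4)/(1+(H2+H3+H4)*H5)] (series) -> (-6*s^3 + 3*s^2 - 9)/(12*s^5 + 14*s^4 - 68*s^3 - 23*s^2 + 115*s - 52)
Step 3 gives the overall T(s). Then T(0) = -9/(-52) = 9/52.

Therefore the answer is 9/52.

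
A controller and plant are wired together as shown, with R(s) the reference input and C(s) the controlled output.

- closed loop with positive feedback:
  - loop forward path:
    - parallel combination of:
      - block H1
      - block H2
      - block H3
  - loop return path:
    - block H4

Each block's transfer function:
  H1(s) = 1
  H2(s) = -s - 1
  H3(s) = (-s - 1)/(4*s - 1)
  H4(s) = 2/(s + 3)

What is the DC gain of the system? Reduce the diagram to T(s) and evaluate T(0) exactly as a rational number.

(1) reduce the parallel group H1, H2, H3 -> (-4*s^2 - 1)/(4*s - 1)
(2) close the feedback loop around (H1+H2+H3), H4 -> (-4*s^3 - 12*s^2 - s - 3)/(12*s^2 + 11*s - 1)
That last expression is T(s); at s = 0 only the constant terms survive, so T(0) = -3/(-1) = 3.

Final answer: 3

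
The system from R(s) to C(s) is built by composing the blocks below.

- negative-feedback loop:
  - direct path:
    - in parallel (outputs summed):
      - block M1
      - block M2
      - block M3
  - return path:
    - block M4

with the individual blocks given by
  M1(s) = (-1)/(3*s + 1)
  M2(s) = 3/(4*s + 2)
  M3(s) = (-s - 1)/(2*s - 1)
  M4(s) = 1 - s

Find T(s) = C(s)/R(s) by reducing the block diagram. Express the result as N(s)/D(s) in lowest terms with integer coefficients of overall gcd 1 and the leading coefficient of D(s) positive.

The answer is (-12*s^3 - 12*s^2 - 15*s - 3)/(12*s^4 + 24*s^3 + 11*s^2 - 18*s - 5).

Reasoning:
(1) sum the parallel branches M1, M2, M3; result (-12*s^3 - 12*s^2 - 15*s - 3)/(24*s^3 + 8*s^2 - 6*s - 2)
(2) reduce the feedback loop with forward (M1+M2+M3) and return M4, which is the overall transfer function T(s) = C(s)/R(s) in lowest terms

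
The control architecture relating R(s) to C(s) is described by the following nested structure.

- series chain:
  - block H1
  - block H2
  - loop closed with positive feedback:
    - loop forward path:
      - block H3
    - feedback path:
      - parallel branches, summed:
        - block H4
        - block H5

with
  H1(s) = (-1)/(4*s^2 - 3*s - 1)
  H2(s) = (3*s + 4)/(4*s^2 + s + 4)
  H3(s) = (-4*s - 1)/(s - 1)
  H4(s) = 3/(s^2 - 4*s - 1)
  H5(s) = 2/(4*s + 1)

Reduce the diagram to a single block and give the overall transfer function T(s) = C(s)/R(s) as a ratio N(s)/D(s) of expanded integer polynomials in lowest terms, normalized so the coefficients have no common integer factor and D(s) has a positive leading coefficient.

The answer is (3*s^3 - 8*s^2 - 19*s - 4)/(4*s^6 - 15*s^5 + 40*s^4 - 26*s^3 + 27*s^2 - 22*s - 8).

Reasoning:
Step 1: parallel reduction of H4, H5, giving (2*s^2 + 4*s + 1)/(4*s^3 - 15*s^2 - 8*s - 1)
Step 2: apply the feedback formula to H3, (H4+H5), giving (-4*s^3 + 15*s^2 + 8*s + 1)/(s^3 - 3*s^2 + 7*s + 2)
Step 3: multiply H1, H2, [H3/(1-H3*(H4+H5))] (series); the result is T(s) itself (integer coefficients, no common factor, positive leading denominator coefficient)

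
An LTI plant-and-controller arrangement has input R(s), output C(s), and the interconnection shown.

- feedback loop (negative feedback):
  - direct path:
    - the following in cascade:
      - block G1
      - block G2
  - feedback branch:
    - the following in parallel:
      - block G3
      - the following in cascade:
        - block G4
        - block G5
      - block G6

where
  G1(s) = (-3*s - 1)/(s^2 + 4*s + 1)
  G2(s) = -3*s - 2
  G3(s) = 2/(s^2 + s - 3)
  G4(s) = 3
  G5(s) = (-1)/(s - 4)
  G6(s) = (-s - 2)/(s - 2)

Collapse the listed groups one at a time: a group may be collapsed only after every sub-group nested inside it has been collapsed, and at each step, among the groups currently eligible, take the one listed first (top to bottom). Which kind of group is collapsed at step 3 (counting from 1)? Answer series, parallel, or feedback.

The answer is parallel.

Reasoning:
Step 1. multiply G1, G2 (series)
Step 2. reduce the series chain G4, G5
Step 3. parallel reduction of G3, (G4*G5), G6
Step 4. feedback reduction of (G1*G2), (G3+(G4*G5)+G6)
Step 3 collapses a parallel group.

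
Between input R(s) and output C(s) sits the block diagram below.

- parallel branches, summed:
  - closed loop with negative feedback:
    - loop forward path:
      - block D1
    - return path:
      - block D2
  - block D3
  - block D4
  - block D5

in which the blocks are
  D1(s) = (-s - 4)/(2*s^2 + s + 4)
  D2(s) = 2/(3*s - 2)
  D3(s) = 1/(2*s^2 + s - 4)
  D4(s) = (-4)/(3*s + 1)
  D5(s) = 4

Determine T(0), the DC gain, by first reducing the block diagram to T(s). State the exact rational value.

First reduce the diagram to T(s).

(1) feedback reduction of D1, D2 = (-3*s^2 - 10*s + 8)/(6*s^3 - s^2 + 8*s - 16)
(2) sum the parallel branches [D1/(1+D1*D2)], D3, D4, D5 = (144*s^6 + 30*s^5 - 165*s^4 - 206*s^3 - 391*s^2 + 680*s - 48)/(36*s^6 + 24*s^5 - 23*s^4 - 69*s^3 - 164*s^2 + 144*s + 64)
Step 2 gives the overall T(s). Then T(0) = -48/64 = -3/4.

Answer: -3/4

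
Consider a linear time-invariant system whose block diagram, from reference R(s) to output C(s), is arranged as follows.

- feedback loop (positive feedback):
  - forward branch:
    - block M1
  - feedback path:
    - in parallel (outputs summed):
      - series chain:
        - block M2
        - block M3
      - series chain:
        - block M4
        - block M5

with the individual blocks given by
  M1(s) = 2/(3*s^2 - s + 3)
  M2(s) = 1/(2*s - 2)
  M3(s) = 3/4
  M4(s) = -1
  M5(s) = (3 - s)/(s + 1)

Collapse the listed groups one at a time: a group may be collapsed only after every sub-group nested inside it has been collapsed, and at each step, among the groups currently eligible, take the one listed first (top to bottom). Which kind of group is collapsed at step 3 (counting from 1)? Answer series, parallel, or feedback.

Step 1: series reduction of M2, M3
Step 2: reduce the series chain M4, M5
Step 3: add (M2*M3), (M4*M5) (parallel)
Step 4: collapse the loop (M1 forward, ((M2*M3)+(M4*M5)) return)
So the answer for step 3 is parallel.

Hence the answer: parallel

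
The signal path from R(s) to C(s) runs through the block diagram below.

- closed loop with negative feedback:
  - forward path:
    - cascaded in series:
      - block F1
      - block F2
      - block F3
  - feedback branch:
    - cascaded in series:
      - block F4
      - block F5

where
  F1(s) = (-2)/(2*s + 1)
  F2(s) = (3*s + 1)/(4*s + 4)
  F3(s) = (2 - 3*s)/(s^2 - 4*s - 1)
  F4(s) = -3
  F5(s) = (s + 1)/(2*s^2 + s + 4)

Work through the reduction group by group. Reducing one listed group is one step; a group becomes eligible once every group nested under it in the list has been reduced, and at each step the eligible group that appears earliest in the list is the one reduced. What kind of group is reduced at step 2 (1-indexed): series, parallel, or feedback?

The answer is series.

Reasoning:
[1] reduce the series chain F1, F2, F3
[2] combine F4, F5 in series
[3] reduce the feedback loop with forward (F1*F2*F3) and return (F4*F5)
Step 2: series.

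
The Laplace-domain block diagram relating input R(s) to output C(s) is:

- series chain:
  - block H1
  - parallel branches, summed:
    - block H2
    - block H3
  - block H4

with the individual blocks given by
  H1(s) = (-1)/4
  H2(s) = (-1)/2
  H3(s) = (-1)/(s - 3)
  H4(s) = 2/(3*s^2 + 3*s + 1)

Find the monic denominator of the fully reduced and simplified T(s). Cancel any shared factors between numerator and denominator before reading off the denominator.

Step 1. reduce the parallel group H2, H3, giving (1 - s)/(2*s - 6)
Step 2. cascade H1, (H2+H3), H4, giving (s - 1)/(12*s^3 - 24*s^2 - 32*s - 12)
T(s) is the step-2 result (common factors already cancelled). Leading coefficient of the denominator: 12. Divide through by 12 for the monic polynomial.

Final answer: s^3 - 2*s^2 - 8*s/3 - 1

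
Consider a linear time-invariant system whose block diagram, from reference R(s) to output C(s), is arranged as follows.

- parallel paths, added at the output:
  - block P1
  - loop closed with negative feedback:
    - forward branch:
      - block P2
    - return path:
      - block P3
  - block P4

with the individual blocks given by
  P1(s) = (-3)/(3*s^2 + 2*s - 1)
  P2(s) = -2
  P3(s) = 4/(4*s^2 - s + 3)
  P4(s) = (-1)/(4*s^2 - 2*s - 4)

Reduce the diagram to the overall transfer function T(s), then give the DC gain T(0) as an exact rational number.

Step 1. apply the feedback formula to P2, P3 = (-8*s^2 + 2*s - 6)/(4*s^2 - s - 5)
Step 2. combine P1, [P2/(1+P2*P3)], P4 in parallel = (-96*s^5 + 104*s^4 - 72*s^3 + 99*s^2 + 100*s - 89)/(48*s^5 - 52*s^4 - 90*s^3 + 76*s^2 + 46*s - 20)
DC gain: substitute s = 0 into T(s) from step 2: T(0) = -89/(-20) = 89/20.

Therefore the answer is 89/20.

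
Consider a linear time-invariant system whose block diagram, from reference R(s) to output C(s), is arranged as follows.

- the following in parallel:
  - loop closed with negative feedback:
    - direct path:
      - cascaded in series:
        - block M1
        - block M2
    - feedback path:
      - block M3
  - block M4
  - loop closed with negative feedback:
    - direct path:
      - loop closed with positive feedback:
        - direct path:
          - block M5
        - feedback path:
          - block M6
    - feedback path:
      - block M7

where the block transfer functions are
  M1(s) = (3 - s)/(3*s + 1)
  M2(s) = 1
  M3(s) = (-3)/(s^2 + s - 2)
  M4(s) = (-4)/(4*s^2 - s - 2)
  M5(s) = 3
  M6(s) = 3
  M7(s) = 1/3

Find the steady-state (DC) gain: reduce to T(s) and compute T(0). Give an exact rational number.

The answer is 163/77.

Reasoning:
Step 1 - series reduction of M1, M2; result (3 - s)/(3*s + 1)
Step 2 - reduce the feedback loop with forward (M1*M2) and return M3; result (-s^3 + 2*s^2 + 5*s - 6)/(3*s^3 + 4*s^2 - 2*s - 11)
Step 3 - feedback reduction of M5, M6; result (-3)/8
Step 4 - reduce the feedback loop with forward [M5/(1-M5*M6)] and return M7; result (-3)/7
Step 5 - add [(M1*M2)/(1+(M1*M2)*M3)], M4, [[M5/(1-M5*M6)]/(1+[M5/(1-M5*M6)]*M7)] (parallel); result (-64*s^5 + 24*s^4 + 110*s^3 - 193*s^2 - 17*s + 326)/(84*s^5 + 91*s^4 - 126*s^3 - 350*s^2 + 105*s + 154)
Evaluating the step-5 result (the overall T(s)) at s = 0 gives T(0) = 326/154 = 163/77.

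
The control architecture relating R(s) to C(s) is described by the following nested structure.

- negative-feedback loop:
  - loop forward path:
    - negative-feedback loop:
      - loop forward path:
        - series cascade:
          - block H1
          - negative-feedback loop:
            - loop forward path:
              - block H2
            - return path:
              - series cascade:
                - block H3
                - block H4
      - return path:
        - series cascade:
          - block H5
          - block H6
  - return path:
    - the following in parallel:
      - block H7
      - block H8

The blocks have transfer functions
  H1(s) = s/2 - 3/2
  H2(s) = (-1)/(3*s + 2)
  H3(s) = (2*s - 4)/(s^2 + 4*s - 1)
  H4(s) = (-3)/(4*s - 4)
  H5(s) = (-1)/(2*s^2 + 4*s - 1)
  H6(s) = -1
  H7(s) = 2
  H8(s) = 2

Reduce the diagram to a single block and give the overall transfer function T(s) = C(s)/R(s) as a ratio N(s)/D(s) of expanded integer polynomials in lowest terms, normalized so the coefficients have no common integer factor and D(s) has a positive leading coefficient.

Answer: (-2*s^6 - 4*s^5 + 29*s^4 + 24*s^3 - 72*s^2 + 28*s - 3)/(4*s^6 + 52*s^5 + 161*s^4 - 20*s^3 - 304*s^2 + 99*s - 7)

Working:
(1) combine H3, H4 in series, giving (6 - 3*s)/(2*s^3 + 6*s^2 - 10*s + 2)
(2) collapse the loop (H2 forward, (H3*H4) return), giving (-2*s^3 - 6*s^2 + 10*s - 2)/(6*s^4 + 22*s^3 - 18*s^2 - 11*s - 2)
(3) series reduction of H1, [H2/(1+H2*(H3*H4))], giving (-s^4 + 14*s^2 - 16*s + 3)/(6*s^4 + 22*s^3 - 18*s^2 - 11*s - 2)
(4) multiply H5, H6 (series), giving 1/(2*s^2 + 4*s - 1)
(5) collapse the loop ((H1*[H2/(1+H2*(H3*H4))]) forward, (H5*H6) return), giving (-2*s^6 - 4*s^5 + 29*s^4 + 24*s^3 - 72*s^2 + 28*s - 3)/(12*s^6 + 68*s^5 + 45*s^4 - 116*s^3 - 16*s^2 - 13*s + 5)
(6) parallel reduction of H7, H8, giving 4
(7) apply the feedback formula to [(H1*[H2/(1+H2*(H3*H4))])/(1+(H1*[H2/(1+H2*(H3*H4))])*(H5*H6))], (H7+H8); the result is T(s) itself (integer coefficients, no common factor, positive leading denominator coefficient)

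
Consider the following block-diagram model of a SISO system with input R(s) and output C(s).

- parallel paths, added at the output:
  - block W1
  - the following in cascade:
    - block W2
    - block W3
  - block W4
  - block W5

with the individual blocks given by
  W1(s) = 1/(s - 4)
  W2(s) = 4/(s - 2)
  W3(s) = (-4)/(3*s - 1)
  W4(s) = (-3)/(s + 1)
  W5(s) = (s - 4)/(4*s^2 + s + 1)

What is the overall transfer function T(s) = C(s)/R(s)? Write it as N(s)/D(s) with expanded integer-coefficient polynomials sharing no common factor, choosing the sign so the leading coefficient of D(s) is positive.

Reducing step by step:

[1] series reduction of W2, W3 gives (-16)/(3*s^2 - 7*s + 2)
[2] combine W1, (W2*W3), W4, W5 in parallel - this is the overall T(s), already in the required normalized form

Answer: (-21*s^5 + 114*s^4 - 82*s^3 + 328*s^2 - 53*s + 122)/(12*s^6 - 61*s^5 + 31*s^4 + 83*s^3 + s^2 + 14*s - 8)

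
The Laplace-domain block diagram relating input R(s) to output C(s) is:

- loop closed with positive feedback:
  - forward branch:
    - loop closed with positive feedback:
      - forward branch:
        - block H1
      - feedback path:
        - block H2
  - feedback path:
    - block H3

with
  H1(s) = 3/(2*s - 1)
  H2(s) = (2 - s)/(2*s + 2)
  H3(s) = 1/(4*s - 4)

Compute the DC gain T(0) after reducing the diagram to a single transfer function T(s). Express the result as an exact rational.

Step 1. feedback reduction of H1, H2 = (6*s + 6)/(4*s^2 + 5*s - 8)
Step 2. collapse the loop ([H1/(1-H1*H2)] forward, H3 return) = (12*s^2 - 12)/(8*s^3 + 2*s^2 - 29*s + 13)
That last expression is T(s); at s = 0 only the constant terms survive, so T(0) = -12/13.

Hence the answer: -12/13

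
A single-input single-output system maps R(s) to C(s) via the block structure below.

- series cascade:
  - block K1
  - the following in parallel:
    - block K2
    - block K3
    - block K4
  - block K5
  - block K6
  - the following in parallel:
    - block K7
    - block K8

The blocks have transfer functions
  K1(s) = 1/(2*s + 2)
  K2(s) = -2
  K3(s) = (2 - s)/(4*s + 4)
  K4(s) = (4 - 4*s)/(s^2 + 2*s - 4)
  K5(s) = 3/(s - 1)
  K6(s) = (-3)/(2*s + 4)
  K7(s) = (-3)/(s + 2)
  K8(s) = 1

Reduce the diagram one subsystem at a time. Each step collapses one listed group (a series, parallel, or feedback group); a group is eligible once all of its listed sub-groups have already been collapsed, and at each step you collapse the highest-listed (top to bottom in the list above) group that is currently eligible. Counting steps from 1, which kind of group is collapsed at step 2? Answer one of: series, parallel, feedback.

1. reduce the parallel group K2, K3, K4
2. combine K7, K8 in parallel
3. cascade K1, (K2+K3+K4), K5, K6, (K7+K8)
The group at step 2 is a parallel group.

Answer: parallel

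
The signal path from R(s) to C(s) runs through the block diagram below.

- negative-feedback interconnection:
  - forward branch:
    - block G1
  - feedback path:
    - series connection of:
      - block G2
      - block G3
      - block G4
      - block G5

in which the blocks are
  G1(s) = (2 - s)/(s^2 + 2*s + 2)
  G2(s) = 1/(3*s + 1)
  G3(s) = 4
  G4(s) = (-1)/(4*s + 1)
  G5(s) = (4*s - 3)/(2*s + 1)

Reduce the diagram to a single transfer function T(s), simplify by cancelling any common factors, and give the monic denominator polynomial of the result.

The answer is s^5 + 37*s^4/12 + 109*s^3/24 + 29*s^2/8 - s + 13/12.

Reasoning:
Step 1 - combine G2, G3, G4, G5 in series: (12 - 16*s)/(24*s^3 + 26*s^2 + 9*s + 1)
Step 2 - apply the feedback formula to G1, (G2*G3*G4*G5): (-24*s^4 + 22*s^3 + 43*s^2 + 17*s + 2)/(24*s^5 + 74*s^4 + 109*s^3 + 87*s^2 - 24*s + 26)
Step 2 gives the fully reduced T(s), with no common factor left to cancel. The denominator's leading coefficient is 24, so divide each of its coefficients by 24 to get the monic form.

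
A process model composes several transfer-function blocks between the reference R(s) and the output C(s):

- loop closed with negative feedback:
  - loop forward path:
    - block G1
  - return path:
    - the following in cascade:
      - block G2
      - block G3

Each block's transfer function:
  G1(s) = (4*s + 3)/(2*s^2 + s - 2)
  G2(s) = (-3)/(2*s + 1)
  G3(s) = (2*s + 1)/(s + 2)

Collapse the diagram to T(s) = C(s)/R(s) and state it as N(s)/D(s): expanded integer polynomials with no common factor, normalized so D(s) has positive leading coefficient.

1. series reduction of G2, G3 -> (-3)/(s + 2)
2. feedback reduction of G1, (G2*G3), giving the overall T(s)

Answer: (4*s^2 + 11*s + 6)/(2*s^3 + 5*s^2 - 12*s - 13)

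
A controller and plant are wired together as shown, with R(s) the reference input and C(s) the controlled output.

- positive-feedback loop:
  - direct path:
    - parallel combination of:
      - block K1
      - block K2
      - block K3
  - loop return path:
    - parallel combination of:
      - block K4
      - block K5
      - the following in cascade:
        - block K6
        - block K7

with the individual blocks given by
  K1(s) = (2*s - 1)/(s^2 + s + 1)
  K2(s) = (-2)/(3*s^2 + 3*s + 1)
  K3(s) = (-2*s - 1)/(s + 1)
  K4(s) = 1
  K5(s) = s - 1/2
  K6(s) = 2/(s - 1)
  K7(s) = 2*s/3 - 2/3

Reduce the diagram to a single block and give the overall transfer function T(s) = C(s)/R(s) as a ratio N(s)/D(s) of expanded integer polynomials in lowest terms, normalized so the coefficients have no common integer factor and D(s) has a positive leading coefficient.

First reduce the diagram to T(s).

Step 1 - sum the parallel branches K1, K2, K3, giving (-6*s^5 - 9*s^4 - 13*s^3 - 17*s^2 - 12*s - 4)/(3*s^5 + 9*s^4 + 13*s^3 + 11*s^2 + 5*s + 1)
Step 2 - cascade K6, K7, giving 4/3
Step 3 - combine K4, K5, (K6*K7) in parallel, giving s + 11/6
Step 4 - apply the feedback formula to (K1+K2+K3), (K4+K5+(K6*K7)), giving the overall T(s)

Answer: (-36*s^5 - 54*s^4 - 78*s^3 - 102*s^2 - 72*s - 24)/(36*s^6 + 138*s^5 + 231*s^4 + 323*s^3 + 325*s^2 + 186*s + 50)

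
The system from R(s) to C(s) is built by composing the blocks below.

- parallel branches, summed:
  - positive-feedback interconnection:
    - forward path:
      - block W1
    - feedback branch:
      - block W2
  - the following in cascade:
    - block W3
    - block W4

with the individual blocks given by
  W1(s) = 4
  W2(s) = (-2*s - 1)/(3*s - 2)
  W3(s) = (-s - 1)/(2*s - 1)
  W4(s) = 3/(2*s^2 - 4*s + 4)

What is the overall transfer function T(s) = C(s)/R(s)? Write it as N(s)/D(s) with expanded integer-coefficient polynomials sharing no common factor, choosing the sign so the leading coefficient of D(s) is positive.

Answer: (48*s^4 - 152*s^3 + 191*s^2 - 183*s + 26)/(44*s^4 - 102*s^3 + 112*s^2 - 20*s - 8)

Working:
Step 1 - apply the feedback formula to W1, W2: (12*s - 8)/(11*s + 2)
Step 2 - cascade W3, W4: (-3*s - 3)/(4*s^3 - 10*s^2 + 12*s - 4)
Step 3 - add [W1/(1-W1*W2)], (W3*W4) (parallel); the result is T(s) itself (integer coefficients, no common factor, positive leading denominator coefficient)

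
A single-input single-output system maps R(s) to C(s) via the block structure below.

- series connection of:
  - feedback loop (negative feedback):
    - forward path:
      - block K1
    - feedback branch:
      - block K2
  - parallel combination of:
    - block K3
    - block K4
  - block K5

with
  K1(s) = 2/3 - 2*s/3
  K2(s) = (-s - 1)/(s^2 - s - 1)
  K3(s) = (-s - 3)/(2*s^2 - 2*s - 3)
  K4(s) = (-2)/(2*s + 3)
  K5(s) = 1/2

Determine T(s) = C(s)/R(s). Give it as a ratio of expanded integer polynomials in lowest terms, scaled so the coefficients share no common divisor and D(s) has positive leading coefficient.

Step 1 - collapse the loop (K1 forward, K2 return) -> (-2*s^3 + 4*s^2 - 2)/(5*s^2 - 3*s - 5)
Step 2 - parallel reduction of K3, K4 -> (-6*s^2 - 5*s - 3)/(4*s^3 + 2*s^2 - 12*s - 9)
Step 3 - reduce the series chain [K1/(1+K1*K2)], (K3+K4), K5; the result is T(s) itself (integer coefficients, no common factor, positive leading denominator coefficient)

Final answer: (6*s^5 - 7*s^4 - 7*s^3 + 5*s + 3)/(20*s^5 - 2*s^4 - 86*s^3 - 19*s^2 + 87*s + 45)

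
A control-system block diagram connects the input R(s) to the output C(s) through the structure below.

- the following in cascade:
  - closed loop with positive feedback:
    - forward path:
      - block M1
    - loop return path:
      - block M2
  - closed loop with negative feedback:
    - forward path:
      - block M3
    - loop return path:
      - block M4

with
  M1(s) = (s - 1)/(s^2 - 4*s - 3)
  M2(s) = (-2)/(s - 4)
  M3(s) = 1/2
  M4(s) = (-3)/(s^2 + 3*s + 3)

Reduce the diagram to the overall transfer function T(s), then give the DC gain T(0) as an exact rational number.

Answer: 2/5

Working:
Step 1. collapse the loop (M1 forward, M2 return) gives (s^2 - 5*s + 4)/(s^3 - 8*s^2 + 15*s + 10)
Step 2. apply the feedback formula to M3, M4 gives (s^2 + 3*s + 3)/(2*s^2 + 6*s + 3)
Step 3. reduce the series chain [M1/(1-M1*M2)], [M3/(1+M3*M4)] gives (s^4 - 2*s^3 - 8*s^2 - 3*s + 12)/(2*s^5 - 10*s^4 - 15*s^3 + 86*s^2 + 105*s + 30)
Step 3 gives the overall T(s). Then T(0) = 12/30 = 2/5.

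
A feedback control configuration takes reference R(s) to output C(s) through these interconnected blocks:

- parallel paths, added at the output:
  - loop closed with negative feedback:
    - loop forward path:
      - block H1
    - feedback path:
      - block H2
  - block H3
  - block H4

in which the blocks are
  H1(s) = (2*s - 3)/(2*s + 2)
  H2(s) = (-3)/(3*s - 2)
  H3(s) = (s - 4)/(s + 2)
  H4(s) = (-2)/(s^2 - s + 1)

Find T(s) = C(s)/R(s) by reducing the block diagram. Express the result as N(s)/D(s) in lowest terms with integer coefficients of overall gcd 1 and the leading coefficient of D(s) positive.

Step 1. collapse the loop (H1 forward, H2 return), giving (6*s^2 - 13*s + 6)/(6*s^2 - 4*s + 5)
Step 2. add [H1/(1+H1*H2)], H3, H4 (parallel), which is the overall transfer function T(s) = C(s)/R(s) in lowest terms

Answer: (12*s^5 - 41*s^4 + 30*s^3 - 54*s^2 + 15*s - 28)/(6*s^5 + 2*s^4 - 5*s^3 + 21*s^2 - 13*s + 10)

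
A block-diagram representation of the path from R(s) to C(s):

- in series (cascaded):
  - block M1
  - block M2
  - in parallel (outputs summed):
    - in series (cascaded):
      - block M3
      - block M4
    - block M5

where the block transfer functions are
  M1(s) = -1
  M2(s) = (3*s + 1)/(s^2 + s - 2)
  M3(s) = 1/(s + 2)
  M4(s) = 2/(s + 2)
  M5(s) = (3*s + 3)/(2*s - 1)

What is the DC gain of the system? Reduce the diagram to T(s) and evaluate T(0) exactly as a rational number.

Step 1 - cascade M3, M4, giving 2/(s^2 + 4*s + 4)
Step 2 - sum the parallel branches (M3*M4), M5, giving (3*s^3 + 15*s^2 + 28*s + 10)/(2*s^3 + 7*s^2 + 4*s - 4)
Step 3 - series reduction of M1, M2, ((M3*M4)+M5), giving (-9*s^4 - 48*s^3 - 99*s^2 - 58*s - 10)/(2*s^5 + 9*s^4 + 7*s^3 - 14*s^2 - 12*s + 8)
That last expression is T(s); at s = 0 only the constant terms survive, so T(0) = -10/8 = -5/4.

Hence the answer: -5/4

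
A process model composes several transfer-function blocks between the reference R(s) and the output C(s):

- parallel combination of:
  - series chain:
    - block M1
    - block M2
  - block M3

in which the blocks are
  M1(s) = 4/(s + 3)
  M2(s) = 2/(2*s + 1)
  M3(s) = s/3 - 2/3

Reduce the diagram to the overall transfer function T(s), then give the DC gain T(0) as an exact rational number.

Reducing step by step:

Step 1 - combine M1, M2 in series: 8/(2*s^2 + 7*s + 3)
Step 2 - combine (M1*M2), M3 in parallel: (2*s^3 + 3*s^2 - 11*s + 18)/(6*s^2 + 21*s + 9)
DC gain: substitute s = 0 into T(s) from step 2: T(0) = 18/9 = 2.

Answer: 2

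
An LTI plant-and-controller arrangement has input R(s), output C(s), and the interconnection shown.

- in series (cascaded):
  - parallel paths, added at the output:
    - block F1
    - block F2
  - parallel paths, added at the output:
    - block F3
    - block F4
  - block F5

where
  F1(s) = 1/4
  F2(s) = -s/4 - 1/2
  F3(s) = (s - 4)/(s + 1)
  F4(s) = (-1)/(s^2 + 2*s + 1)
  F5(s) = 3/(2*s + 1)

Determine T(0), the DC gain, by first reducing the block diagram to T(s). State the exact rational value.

First reduce the diagram to T(s).

(1) combine F1, F2 in parallel; result -s/4 - 1/4
(2) add F3, F4 (parallel); result (s^2 - 3*s - 5)/(s^2 + 2*s + 1)
(3) multiply (F1+F2), (F3+F4), F5 (series); result (-3*s^2 + 9*s + 15)/(8*s^2 + 12*s + 4)
Step 3 gives the overall T(s). Then T(0) = 15/4.

Answer: 15/4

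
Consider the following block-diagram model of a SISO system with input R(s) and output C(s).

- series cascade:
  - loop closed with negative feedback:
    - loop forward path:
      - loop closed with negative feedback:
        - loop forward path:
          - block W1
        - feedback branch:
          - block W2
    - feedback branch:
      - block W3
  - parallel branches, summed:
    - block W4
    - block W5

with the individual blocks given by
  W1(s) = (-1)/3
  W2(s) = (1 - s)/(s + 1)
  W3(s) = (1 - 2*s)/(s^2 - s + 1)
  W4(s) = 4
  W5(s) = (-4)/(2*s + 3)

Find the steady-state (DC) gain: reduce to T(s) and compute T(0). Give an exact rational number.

Step 1 - feedback reduction of W1, W2, giving (-s - 1)/(4*s + 2)
Step 2 - collapse the loop ([W1/(1+W1*W2)] forward, W3 return), giving (-s^3 - 1)/(4*s^3 + 3*s + 1)
Step 3 - reduce the parallel group W4, W5, giving (8*s + 8)/(2*s + 3)
Step 4 - cascade [[W1/(1+W1*W2)]/(1+[W1/(1+W1*W2)]*W3)], (W4+W5), giving (-8*s^4 - 8*s^3 - 8*s - 8)/(8*s^4 + 12*s^3 + 6*s^2 + 11*s + 3)
Step 4 gives the overall T(s). Then T(0) = -8/3.

Final answer: -8/3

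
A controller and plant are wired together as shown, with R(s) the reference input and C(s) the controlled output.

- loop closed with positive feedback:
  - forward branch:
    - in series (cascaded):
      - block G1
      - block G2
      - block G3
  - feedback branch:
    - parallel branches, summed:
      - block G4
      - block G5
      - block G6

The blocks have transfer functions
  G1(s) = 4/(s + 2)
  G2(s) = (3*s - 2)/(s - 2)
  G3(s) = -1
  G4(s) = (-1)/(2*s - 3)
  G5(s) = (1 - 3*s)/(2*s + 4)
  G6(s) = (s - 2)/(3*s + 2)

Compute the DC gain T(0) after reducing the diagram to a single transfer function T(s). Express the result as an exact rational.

Step 1. series reduction of G1, G2, G3 gives (8 - 12*s)/(s^2 - 4)
Step 2. sum the parallel branches G4, G5, G6 gives (-14*s^3 + 9*s^2 - 19*s + 10)/(12*s^3 + 14*s^2 - 32*s - 24)
Step 3. collapse the loop ((G1*G2*G3) forward, (G4+G5+G6) return) gives (-72*s^4 - 36*s^3 + 248*s^2 + 16*s - 96)/(6*s^5 - 77*s^4 + 70*s^3 - 190*s^2 + 200*s + 8)
The step-3 result is T(s). Setting s = 0: T(0) = -96/8 = -12.

Answer: -12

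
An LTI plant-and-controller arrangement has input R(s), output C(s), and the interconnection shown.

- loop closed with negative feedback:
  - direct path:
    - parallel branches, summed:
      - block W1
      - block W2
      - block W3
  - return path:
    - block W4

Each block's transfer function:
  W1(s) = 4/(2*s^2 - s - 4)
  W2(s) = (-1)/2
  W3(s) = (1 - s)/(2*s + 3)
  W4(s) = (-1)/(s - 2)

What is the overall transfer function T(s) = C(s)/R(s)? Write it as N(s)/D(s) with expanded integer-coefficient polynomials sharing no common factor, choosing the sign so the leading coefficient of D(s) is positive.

1. add W1, W2, W3 (parallel): (-8*s^3 + 2*s^2 + 33*s + 28)/(8*s^3 + 8*s^2 - 22*s - 24)
2. feedback reduction of (W1+W2+W3), W4, giving the overall T(s)

Final answer: (-8*s^4 + 18*s^3 + 29*s^2 - 38*s - 56)/(8*s^4 - 40*s^2 - 13*s + 20)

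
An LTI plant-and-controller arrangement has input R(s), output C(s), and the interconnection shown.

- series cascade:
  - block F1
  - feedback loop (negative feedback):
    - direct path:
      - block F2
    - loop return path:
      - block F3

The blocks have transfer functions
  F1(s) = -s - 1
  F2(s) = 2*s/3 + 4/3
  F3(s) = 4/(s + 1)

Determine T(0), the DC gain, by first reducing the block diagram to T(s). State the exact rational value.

First reduce the diagram to T(s).

[1] apply the feedback formula to F2, F3 = (2*s^2 + 6*s + 4)/(11*s + 19)
[2] multiply F1, [F2/(1+F2*F3)] (series) = (-2*s^3 - 8*s^2 - 10*s - 4)/(11*s + 19)
The step-2 result is T(s). Setting s = 0: T(0) = -4/19.

Answer: -4/19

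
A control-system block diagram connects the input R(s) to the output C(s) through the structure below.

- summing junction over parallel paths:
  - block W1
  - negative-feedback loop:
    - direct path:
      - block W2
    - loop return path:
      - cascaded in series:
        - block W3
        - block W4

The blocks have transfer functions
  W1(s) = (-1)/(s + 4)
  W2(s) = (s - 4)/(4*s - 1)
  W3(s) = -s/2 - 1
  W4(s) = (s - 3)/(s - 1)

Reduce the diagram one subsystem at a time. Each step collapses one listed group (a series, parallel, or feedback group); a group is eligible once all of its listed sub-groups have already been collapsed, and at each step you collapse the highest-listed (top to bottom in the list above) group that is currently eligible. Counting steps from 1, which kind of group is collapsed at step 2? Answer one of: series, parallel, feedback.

1. reduce the series chain W3, W4
2. apply the feedback formula to W2, (W3*W4)
3. sum the parallel branches W1, [W2/(1+W2*(W3*W4))]
The group at step 2 is a feedback group.

Final answer: feedback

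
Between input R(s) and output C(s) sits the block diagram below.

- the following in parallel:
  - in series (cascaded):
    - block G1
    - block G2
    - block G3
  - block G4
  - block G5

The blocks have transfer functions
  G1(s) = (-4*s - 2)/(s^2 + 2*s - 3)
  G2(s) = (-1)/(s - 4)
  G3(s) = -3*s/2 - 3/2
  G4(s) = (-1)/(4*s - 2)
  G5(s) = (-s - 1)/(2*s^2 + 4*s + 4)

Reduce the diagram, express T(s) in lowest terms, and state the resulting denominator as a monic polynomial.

Reducing step by step:

Step 1. multiply G1, G2, G3 (series): (-6*s^2 - 9*s - 3)/(s^3 - 2*s^2 - 11*s + 12)
Step 2. reduce the parallel group (G1*G2*G3), G4, G5: (-27*s^5 - 69*s^4 - 52*s^3 - 31*s^2 - s)/(4*s^6 - 2*s^5 - 52*s^4 - 30*s^3 + 36*s^2 + 92*s - 48)
That last expression is T(s), already simplified. Scaling its denominator by 1/4 (the reciprocal of the leading coefficient) yields the monic denominator.

Answer: s^6 - s^5/2 - 13*s^4 - 15*s^3/2 + 9*s^2 + 23*s - 12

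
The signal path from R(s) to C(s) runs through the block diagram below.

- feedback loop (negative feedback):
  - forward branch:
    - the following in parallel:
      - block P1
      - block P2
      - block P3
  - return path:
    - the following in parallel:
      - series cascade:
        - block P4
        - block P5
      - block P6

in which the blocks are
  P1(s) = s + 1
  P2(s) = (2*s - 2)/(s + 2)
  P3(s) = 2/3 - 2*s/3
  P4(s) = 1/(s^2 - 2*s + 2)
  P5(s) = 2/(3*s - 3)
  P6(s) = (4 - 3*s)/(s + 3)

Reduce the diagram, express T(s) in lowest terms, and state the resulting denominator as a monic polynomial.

Reducing step by step:

(1) parallel reduction of P1, P2, P3 -> (s^2 + 13*s + 4)/(3*s + 6)
(2) cascade P4, P5 -> 2/(3*s^3 - 9*s^2 + 12*s - 6)
(3) add (P4*P5), P6 (parallel) -> (-9*s^4 + 39*s^3 - 72*s^2 + 68*s - 18)/(3*s^4 - 15*s^2 + 30*s - 18)
(4) collapse the loop ((P1+P2+P3) forward, ((P4*P5)+P6) return) -> (-3*s^6 - 39*s^5 + 3*s^4 + 165*s^3 - 312*s^2 + 114*s + 72)/(9*s^6 + 69*s^5 - 417*s^4 + 757*s^3 - 578*s^2 - 164*s + 180)
No further cancellation is possible in the step-4 result, so that is T(s). Its denominator becomes monic after dividing by the leading coefficient 9.

Answer: s^6 + 23*s^5/3 - 139*s^4/3 + 757*s^3/9 - 578*s^2/9 - 164*s/9 + 20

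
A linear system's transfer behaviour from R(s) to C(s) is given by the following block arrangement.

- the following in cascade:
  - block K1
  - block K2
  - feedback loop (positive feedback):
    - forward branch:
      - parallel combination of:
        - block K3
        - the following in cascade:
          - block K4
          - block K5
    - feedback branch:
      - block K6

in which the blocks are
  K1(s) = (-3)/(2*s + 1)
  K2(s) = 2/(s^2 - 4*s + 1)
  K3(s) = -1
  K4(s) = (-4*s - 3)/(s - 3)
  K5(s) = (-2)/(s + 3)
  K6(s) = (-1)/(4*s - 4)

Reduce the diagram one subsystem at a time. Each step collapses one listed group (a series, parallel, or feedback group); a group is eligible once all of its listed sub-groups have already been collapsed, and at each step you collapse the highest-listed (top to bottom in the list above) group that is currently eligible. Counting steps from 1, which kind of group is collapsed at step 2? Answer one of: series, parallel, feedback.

1. multiply K4, K5 (series)
2. reduce the parallel group K3, (K4*K5)
3. reduce the feedback loop with forward (K3+(K4*K5)) and return K6
4. series reduction of K1, K2, [(K3+(K4*K5))/(1-(K3+(K4*K5))*K6)]
At step 2 the group reduced is parallel.

Final answer: parallel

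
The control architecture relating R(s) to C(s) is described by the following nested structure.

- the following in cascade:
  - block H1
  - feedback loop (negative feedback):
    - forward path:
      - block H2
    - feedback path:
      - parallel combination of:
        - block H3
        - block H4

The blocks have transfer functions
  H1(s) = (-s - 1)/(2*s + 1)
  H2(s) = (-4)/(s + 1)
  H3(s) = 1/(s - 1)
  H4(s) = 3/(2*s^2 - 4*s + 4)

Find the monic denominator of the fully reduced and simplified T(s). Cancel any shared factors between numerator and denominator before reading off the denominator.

Step 1: add H3, H4 (parallel); result (2*s^2 - s + 1)/(2*s^3 - 6*s^2 + 8*s - 4)
Step 2: collapse the loop (H2 forward, (H3+H4) return); result (-4*s^3 + 12*s^2 - 16*s + 8)/(s^4 - 2*s^3 - 3*s^2 + 4*s - 4)
Step 3: multiply H1, [H2/(1+H2*(H3+H4))] (series); result (4*s^4 - 8*s^3 + 4*s^2 + 8*s - 8)/(2*s^5 - 3*s^4 - 8*s^3 + 5*s^2 - 4*s - 4)
No further cancellation is possible in the step-3 result, so that is T(s). Its denominator becomes monic after dividing by the leading coefficient 2.

Therefore the answer is s^5 - 3*s^4/2 - 4*s^3 + 5*s^2/2 - 2*s - 2.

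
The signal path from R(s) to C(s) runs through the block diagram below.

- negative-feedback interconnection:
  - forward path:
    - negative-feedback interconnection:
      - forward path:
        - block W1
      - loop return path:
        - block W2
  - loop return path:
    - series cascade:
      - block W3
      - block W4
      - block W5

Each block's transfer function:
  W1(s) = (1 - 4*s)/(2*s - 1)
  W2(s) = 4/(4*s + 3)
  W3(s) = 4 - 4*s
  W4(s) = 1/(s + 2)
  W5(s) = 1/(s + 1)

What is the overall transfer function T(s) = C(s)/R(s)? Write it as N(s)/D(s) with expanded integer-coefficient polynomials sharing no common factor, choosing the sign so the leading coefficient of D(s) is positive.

Reducing step by step:

[1] feedback reduction of W1, W2; result (-16*s^2 - 8*s + 3)/(8*s^2 - 14*s + 1)
[2] reduce the series chain W3, W4, W5; result (4 - 4*s)/(s^2 + 3*s + 2)
[3] feedback reduction of [W1/(1+W1*W2)], (W3*W4*W5), which is the overall transfer function T(s) = C(s)/R(s) in lowest terms

Answer: (-16*s^4 - 56*s^3 - 53*s^2 - 7*s + 6)/(8*s^4 + 74*s^3 - 57*s^2 - 69*s + 14)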